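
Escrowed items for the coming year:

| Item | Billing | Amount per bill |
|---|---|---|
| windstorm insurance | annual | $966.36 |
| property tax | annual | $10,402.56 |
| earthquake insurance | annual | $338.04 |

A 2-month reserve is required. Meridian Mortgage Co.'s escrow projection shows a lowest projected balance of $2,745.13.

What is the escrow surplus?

$793.97

Windstorm insurance — $966.36
Property tax — $10,402.56
Earthquake insurance — $338.04
Total annual escrow = $966.36 + $10,402.56 + $338.04 = $11,706.96
Base monthly escrow = $11,706.96 ÷ 12 = $975.58
Required reserve = 2 × $975.58 = $1,951.16
Excess over cushion: $2,745.13 − $1,951.16 = $793.97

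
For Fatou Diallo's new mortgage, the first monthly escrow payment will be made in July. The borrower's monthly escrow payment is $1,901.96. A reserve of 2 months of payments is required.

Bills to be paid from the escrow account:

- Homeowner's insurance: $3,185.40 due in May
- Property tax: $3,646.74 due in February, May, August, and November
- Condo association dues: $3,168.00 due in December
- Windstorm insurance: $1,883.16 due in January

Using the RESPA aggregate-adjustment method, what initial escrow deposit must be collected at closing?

$5,705.88

Cushion = 2 × $1,901.96 = $3,803.92
Trial balance (start $0, +$1,901.96 each month, − disbursements):
  Jul: +$1,901.96 → $1,901.96
  Aug: +$1,901.96 − $3,646.74 → $157.18
  Sep: +$1,901.96 → $2,059.14
  Oct: +$1,901.96 → $3,961.10
  Nov: +$1,901.96 − $3,646.74 → $2,216.32
  Dec: +$1,901.96 − $3,168.00 → $950.28
  Jan: +$1,901.96 − $1,883.16 → $969.08
  Feb: +$1,901.96 − $3,646.74 → -$775.70
  Mar: +$1,901.96 → $1,126.26
  Apr: +$1,901.96 → $3,028.22
  May: +$1,901.96 − $6,832.14 → -$1,901.96
  Jun: +$1,901.96 → $0.00
Lowest trial balance = -$1,901.96 (May)
Initial deposit = cushion − low point = $3,803.92 − (-$1,901.96) = $5,705.88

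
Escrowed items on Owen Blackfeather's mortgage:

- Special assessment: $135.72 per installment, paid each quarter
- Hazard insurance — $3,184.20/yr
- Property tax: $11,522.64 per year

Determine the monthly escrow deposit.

Special assessment — $135.72 × 4 = $542.88/yr
Hazard insurance — $3,184.20/yr
Property tax — $11,522.64/yr
Annual escrow total = $15,249.72
Per month = $15,249.72 / 12 = $1,270.81

$1,270.81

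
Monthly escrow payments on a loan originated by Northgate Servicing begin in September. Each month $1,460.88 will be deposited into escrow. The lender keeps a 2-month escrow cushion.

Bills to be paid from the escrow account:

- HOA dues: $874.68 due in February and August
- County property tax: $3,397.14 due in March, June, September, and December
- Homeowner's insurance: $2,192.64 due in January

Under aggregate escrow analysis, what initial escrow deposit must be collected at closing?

Cushion = 2 × $1,460.88 = $2,921.76
Trial balance (start $0, +$1,460.88 each month, − disbursements):
  Sep: +$1,460.88 − $3,397.14 → -$1,936.26
  Oct: +$1,460.88 → -$475.38
  Nov: +$1,460.88 → $985.50
  Dec: +$1,460.88 − $3,397.14 → -$950.76
  Jan: +$1,460.88 − $2,192.64 → -$1,682.52
  Feb: +$1,460.88 − $874.68 → -$1,096.32
  Mar: +$1,460.88 − $3,397.14 → -$3,032.58
  Apr: +$1,460.88 → -$1,571.70
  May: +$1,460.88 → -$110.82
  Jun: +$1,460.88 − $3,397.14 → -$2,047.08
  Jul: +$1,460.88 → -$586.20
  Aug: +$1,460.88 − $874.68 → $0.00
Lowest trial balance = -$3,032.58 (Mar)
Initial deposit = cushion − low point = $2,921.76 − (-$3,032.58) = $5,954.34

$5,954.34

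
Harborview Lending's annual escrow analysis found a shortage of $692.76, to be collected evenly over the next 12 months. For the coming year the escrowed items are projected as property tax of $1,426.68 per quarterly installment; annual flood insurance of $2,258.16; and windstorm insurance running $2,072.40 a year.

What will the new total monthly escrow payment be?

$894.17

Property tax — $1,426.68 × 4 = $5,706.72 annually
Flood insurance — $2,258.16 annually
Windstorm insurance — $2,072.40 annually
Total annual escrow = $5,706.72 + $2,258.16 + $2,072.40 = $10,037.28
Per month = $10,037.28 / 12 = $836.44
Monthly shortage recovery: $692.76 / 12 = $57.73
New monthly escrow = $836.44 + $57.73 = $894.17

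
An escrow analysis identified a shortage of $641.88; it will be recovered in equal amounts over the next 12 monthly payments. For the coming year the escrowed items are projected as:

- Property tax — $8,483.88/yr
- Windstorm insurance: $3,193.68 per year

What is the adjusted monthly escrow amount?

$1,026.62

Property tax — $8,483.88
Windstorm insurance — $3,193.68
Annual escrow total = $8,483.88 + $3,193.68 = $11,677.56
Monthly = $11,677.56 ÷ 12 = $973.13
Shortage spread = $641.88 ÷ 12 = $53.49/mo
New monthly escrow = $973.13 + $53.49 = $1,026.62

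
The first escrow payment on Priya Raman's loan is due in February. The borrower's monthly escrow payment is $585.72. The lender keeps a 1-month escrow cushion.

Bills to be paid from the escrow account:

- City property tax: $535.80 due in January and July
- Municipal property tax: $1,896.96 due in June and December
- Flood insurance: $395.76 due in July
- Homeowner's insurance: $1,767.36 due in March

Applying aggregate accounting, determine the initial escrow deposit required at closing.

Cushion = 1 × $585.72 = $585.72
Trial balance (start $0, +$585.72 each month, − disbursements):
  Feb: +$585.72 → $585.72
  Mar: +$585.72 − $1,767.36 → -$595.92
  Apr: +$585.72 → -$10.20
  May: +$585.72 → $575.52
  Jun: +$585.72 − $1,896.96 → -$735.72
  Jul: +$585.72 − $931.56 → -$1,081.56
  Aug: +$585.72 → -$495.84
  Sep: +$585.72 → $89.88
  Oct: +$585.72 → $675.60
  Nov: +$585.72 → $1,261.32
  Dec: +$585.72 − $1,896.96 → -$49.92
  Jan: +$585.72 − $535.80 → $0.00
Lowest trial balance = -$1,081.56 (Jul)
Initial deposit = cushion − low point = $585.72 − (-$1,081.56) = $1,667.28

$1,667.28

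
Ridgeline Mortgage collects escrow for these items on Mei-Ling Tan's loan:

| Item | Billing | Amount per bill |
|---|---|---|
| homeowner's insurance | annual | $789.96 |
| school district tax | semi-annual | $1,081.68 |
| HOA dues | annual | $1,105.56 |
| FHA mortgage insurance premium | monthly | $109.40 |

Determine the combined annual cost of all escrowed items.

Homeowner's insurance: $789.96
School district tax: $1,081.68 × 2 = $2,163.36
HOA dues: $1,105.56
FHA mortgage insurance premium: $109.40 × 12 = $1,312.80
Yearly total = $5,371.68

$5,371.68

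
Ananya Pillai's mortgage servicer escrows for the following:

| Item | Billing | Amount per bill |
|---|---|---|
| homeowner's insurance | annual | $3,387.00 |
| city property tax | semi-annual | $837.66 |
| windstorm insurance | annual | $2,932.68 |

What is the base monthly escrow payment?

Homeowner's insurance — $3,387.00 per year
City property tax — $837.66 × 2 = $1,675.32 per year
Windstorm insurance — $2,932.68 per year
Total annual escrow = $7,995.00
Monthly = $7,995.00 ÷ 12 = $666.25

$666.25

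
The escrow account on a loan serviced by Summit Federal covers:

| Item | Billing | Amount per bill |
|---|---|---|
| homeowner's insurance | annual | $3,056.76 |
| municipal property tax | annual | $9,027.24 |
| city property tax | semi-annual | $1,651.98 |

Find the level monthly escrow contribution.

$1,282.33

Homeowner's insurance: $3,056.76 annually
Municipal property tax: $9,027.24 annually
City property tax: $1,651.98 × 2 = $3,303.96 annually
Annual escrow total = $3,056.76 + $9,027.24 + $3,303.96 = $15,387.96
Per month = $15,387.96 ÷ 12 = $1,282.33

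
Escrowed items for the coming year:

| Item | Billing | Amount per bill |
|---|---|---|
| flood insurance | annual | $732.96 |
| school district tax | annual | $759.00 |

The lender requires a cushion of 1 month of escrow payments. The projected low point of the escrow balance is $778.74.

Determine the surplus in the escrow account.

$654.41

Flood insurance = $732.96
School district tax = $759.00
Total annual escrow = $732.96 + $759.00 = $1,491.96
Base monthly escrow = $1,491.96 / 12 = $124.33
Required cushion = 1 × $124.33 = $124.33
Surplus = $778.74 − $124.33 = $654.41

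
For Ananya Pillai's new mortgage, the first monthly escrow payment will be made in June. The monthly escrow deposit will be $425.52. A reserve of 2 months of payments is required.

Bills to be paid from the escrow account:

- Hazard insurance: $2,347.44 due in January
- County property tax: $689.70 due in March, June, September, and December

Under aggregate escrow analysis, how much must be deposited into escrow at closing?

$1,863.42

Cushion = 2 × $425.52 = $851.04
Trial balance (start $0, +$425.52 each month, − disbursements):
  Jun: +$425.52 − $689.70 → -$264.18
  Jul: +$425.52 → $161.34
  Aug: +$425.52 → $586.86
  Sep: +$425.52 − $689.70 → $322.68
  Oct: +$425.52 → $748.20
  Nov: +$425.52 → $1,173.72
  Dec: +$425.52 − $689.70 → $909.54
  Jan: +$425.52 − $2,347.44 → -$1,012.38
  Feb: +$425.52 → -$586.86
  Mar: +$425.52 − $689.70 → -$851.04
  Apr: +$425.52 → -$425.52
  May: +$425.52 → $0.00
Lowest trial balance = -$1,012.38 (Jan)
Initial deposit = cushion − low point = $851.04 − (-$1,012.38) = $1,863.42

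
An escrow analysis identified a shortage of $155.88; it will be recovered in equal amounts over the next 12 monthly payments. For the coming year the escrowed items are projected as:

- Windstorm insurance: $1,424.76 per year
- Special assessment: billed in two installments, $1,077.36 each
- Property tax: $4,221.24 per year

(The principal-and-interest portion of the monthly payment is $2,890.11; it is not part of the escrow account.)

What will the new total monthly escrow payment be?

Windstorm insurance: $1,424.76
Special assessment: $1,077.36 × 2 = $2,154.72
Property tax: $4,221.24
Total annual escrow = $1,424.76 + $2,154.72 + $4,221.24 = $7,800.72
Monthly = $7,800.72 ÷ 12 = $650.06
Shortage spread = $155.88 / 12 = $12.99/mo
New monthly escrow = $650.06 + $12.99 = $663.05

$663.05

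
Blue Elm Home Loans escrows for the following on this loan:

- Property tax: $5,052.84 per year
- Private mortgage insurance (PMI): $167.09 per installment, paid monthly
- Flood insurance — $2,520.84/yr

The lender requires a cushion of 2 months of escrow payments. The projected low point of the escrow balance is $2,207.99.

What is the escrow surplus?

Property tax = $5,052.84/yr
Private mortgage insurance (PMI) = $167.09 × 12 = $2,005.08/yr
Flood insurance = $2,520.84/yr
Total per year = $5,052.84 + $2,005.08 + $2,520.84 = $9,578.76
Base monthly escrow = $9,578.76 ÷ 12 = $798.23
Required reserve = 2 × $798.23 = $1,596.46
Excess over cushion: $2,207.99 − $1,596.46 = $611.53

$611.53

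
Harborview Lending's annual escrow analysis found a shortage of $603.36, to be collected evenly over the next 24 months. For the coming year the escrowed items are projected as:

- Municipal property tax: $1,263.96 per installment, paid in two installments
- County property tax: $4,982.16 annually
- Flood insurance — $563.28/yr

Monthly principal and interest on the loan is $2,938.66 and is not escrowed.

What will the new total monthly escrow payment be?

$697.92

Municipal property tax — $1,263.96 × 2 = $2,527.92
County property tax — $4,982.16
Flood insurance — $563.28
Total per year = $2,527.92 + $4,982.16 + $563.28 = $8,073.36
Base monthly escrow = $8,073.36 / 12 = $672.78
Shortage per month = $603.36 / 24 = $25.14
Adjusted monthly = $672.78 + $25.14 = $697.92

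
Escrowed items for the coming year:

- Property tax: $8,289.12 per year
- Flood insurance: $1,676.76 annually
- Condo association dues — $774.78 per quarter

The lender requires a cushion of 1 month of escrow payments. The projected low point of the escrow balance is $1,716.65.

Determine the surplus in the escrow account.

Property tax: $8,289.12
Flood insurance: $1,676.76
Condo association dues: $774.78 × 4 = $3,099.12
Total annual escrow = $8,289.12 + $1,676.76 + $3,099.12 = $13,065.00
Per month = $13,065.00 ÷ 12 = $1,088.75
Required cushion = 1 × $1,088.75 = $1,088.75
Surplus = $1,716.65 − $1,088.75 = $627.90

$627.90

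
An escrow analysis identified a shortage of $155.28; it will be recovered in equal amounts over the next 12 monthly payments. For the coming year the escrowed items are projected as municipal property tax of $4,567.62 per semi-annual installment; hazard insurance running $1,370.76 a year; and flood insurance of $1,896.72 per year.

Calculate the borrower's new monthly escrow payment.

$1,046.50

Municipal property tax: $4,567.62 × 2 = $9,135.24/yr
Hazard insurance: $1,370.76/yr
Flood insurance: $1,896.72/yr
Annual escrow total = $9,135.24 + $1,370.76 + $1,896.72 = $12,402.72
Per month = $12,402.72 / 12 = $1,033.56
Monthly shortage recovery: $155.28 ÷ 12 = $12.94
Adjusted monthly = $1,033.56 + $12.94 = $1,046.50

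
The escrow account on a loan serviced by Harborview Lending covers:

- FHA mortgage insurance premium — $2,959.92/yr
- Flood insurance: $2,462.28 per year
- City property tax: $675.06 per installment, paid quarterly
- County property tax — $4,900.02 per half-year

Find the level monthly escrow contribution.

FHA mortgage insurance premium = $2,959.92
Flood insurance = $2,462.28
City property tax = $675.06 × 4 = $2,700.24
County property tax = $4,900.02 × 2 = $9,800.04
Yearly total = $17,922.48
Base monthly escrow = $17,922.48 / 12 = $1,493.54

$1,493.54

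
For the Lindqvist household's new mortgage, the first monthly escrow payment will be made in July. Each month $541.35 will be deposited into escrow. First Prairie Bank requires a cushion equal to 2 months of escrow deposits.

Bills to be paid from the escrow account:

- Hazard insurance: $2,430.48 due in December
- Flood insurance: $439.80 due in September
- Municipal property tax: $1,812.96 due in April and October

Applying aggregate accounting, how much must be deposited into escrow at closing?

$2,517.84

Cushion = 2 × $541.35 = $1,082.70
Trial balance (start $0, +$541.35 each month, − disbursements):
  Jul: +$541.35 → $541.35
  Aug: +$541.35 → $1,082.70
  Sep: +$541.35 − $439.80 → $1,184.25
  Oct: +$541.35 − $1,812.96 → -$87.36
  Nov: +$541.35 → $453.99
  Dec: +$541.35 − $2,430.48 → -$1,435.14
  Jan: +$541.35 → -$893.79
  Feb: +$541.35 → -$352.44
  Mar: +$541.35 → $188.91
  Apr: +$541.35 − $1,812.96 → -$1,082.70
  May: +$541.35 → -$541.35
  Jun: +$541.35 → $0.00
Lowest trial balance = -$1,435.14 (Dec)
Initial deposit = cushion − low point = $1,082.70 − (-$1,435.14) = $2,517.84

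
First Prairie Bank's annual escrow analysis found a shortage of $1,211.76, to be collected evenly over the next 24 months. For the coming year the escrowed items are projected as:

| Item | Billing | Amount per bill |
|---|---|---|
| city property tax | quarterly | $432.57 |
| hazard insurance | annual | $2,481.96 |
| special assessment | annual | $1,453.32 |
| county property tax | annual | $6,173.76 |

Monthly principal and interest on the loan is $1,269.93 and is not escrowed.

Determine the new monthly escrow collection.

City property tax = $432.57 × 4 = $1,730.28 annually
Hazard insurance = $2,481.96 annually
Special assessment = $1,453.32 annually
County property tax = $6,173.76 annually
Yearly total = $11,839.32
Base monthly escrow = $11,839.32 ÷ 12 = $986.61
Shortage spread = $1,211.76 ÷ 24 = $50.49/mo
Adjusted monthly = $986.61 + $50.49 = $1,037.10

$1,037.10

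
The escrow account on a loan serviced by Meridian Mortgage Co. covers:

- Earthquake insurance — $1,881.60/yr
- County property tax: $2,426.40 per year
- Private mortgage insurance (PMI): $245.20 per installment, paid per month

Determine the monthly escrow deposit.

Earthquake insurance = $1,881.60/yr
County property tax = $2,426.40/yr
Private mortgage insurance (PMI) = $245.20 × 12 = $2,942.40/yr
Annual escrow total = $1,881.60 + $2,426.40 + $2,942.40 = $7,250.40
Per month = $7,250.40 / 12 = $604.20

$604.20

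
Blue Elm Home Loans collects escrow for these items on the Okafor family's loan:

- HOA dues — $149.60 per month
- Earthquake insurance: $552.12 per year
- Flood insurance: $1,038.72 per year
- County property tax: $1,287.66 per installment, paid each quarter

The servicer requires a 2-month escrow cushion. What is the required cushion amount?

$1,422.78

HOA dues — $149.60 × 12 = $1,795.20 annually
Earthquake insurance — $552.12 annually
Flood insurance — $1,038.72 annually
County property tax — $1,287.66 × 4 = $5,150.64 annually
Yearly total = $1,795.20 + $552.12 + $1,038.72 + $5,150.64 = $8,536.68
Base monthly escrow = $8,536.68 / 12 = $711.39
Required cushion = 2 × $711.39 = $1,422.78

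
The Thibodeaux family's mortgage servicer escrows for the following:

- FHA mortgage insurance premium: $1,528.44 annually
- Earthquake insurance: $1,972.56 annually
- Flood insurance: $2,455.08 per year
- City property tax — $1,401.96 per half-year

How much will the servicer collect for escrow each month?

FHA mortgage insurance premium = $1,528.44
Earthquake insurance = $1,972.56
Flood insurance = $2,455.08
City property tax = $1,401.96 × 2 = $2,803.92
Annual escrow total = $8,760.00
Monthly = $8,760.00 ÷ 12 = $730.00

$730.00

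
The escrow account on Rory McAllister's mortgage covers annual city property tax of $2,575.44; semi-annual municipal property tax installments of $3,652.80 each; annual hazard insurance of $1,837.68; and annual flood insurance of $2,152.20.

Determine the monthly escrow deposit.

$1,155.91

City property tax — $2,575.44 annually
Municipal property tax — $3,652.80 × 2 = $7,305.60 annually
Hazard insurance — $1,837.68 annually
Flood insurance — $2,152.20 annually
Total annual escrow = $2,575.44 + $7,305.60 + $1,837.68 + $2,152.20 = $13,870.92
Monthly = $13,870.92 / 12 = $1,155.91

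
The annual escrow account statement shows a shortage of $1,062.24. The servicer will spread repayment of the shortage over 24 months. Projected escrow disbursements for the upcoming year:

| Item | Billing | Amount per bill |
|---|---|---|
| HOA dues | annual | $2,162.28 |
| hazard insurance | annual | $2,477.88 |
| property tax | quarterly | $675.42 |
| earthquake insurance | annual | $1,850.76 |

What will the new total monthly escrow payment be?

$810.31

HOA dues = $2,162.28/yr
Hazard insurance = $2,477.88/yr
Property tax = $675.42 × 4 = $2,701.68/yr
Earthquake insurance = $1,850.76/yr
Annual escrow total = $2,162.28 + $2,477.88 + $2,701.68 + $1,850.76 = $9,192.60
Monthly = $9,192.60 ÷ 12 = $766.05
Monthly shortage recovery: $1,062.24 ÷ 24 = $44.26
Adjusted monthly = $766.05 + $44.26 = $810.31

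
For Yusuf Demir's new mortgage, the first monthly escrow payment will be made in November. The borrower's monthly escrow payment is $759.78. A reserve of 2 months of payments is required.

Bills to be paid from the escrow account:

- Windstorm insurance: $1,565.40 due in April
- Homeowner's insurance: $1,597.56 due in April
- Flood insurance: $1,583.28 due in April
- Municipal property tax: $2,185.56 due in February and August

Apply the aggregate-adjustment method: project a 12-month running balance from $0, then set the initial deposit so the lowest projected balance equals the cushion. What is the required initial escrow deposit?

$3,892.68

Cushion = 2 × $759.78 = $1,519.56
Trial balance (start $0, +$759.78 each month, − disbursements):
  Nov: +$759.78 → $759.78
  Dec: +$759.78 → $1,519.56
  Jan: +$759.78 → $2,279.34
  Feb: +$759.78 − $2,185.56 → $853.56
  Mar: +$759.78 → $1,613.34
  Apr: +$759.78 − $4,746.24 → -$2,373.12
  May: +$759.78 → -$1,613.34
  Jun: +$759.78 → -$853.56
  Jul: +$759.78 → -$93.78
  Aug: +$759.78 − $2,185.56 → -$1,519.56
  Sep: +$759.78 → -$759.78
  Oct: +$759.78 → $0.00
Lowest trial balance = -$2,373.12 (Apr)
Initial deposit = cushion − low point = $1,519.56 − (-$2,373.12) = $3,892.68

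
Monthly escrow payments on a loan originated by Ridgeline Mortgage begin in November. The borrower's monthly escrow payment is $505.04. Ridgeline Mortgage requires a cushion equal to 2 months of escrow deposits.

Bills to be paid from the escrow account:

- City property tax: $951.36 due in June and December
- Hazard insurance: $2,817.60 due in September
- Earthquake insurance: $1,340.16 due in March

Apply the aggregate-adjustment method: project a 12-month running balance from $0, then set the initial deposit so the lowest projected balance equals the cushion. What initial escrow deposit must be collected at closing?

Cushion = 2 × $505.04 = $1,010.08
Trial balance (start $0, +$505.04 each month, − disbursements):
  Nov: +$505.04 → $505.04
  Dec: +$505.04 − $951.36 → $58.72
  Jan: +$505.04 → $563.76
  Feb: +$505.04 → $1,068.80
  Mar: +$505.04 − $1,340.16 → $233.68
  Apr: +$505.04 → $738.72
  May: +$505.04 → $1,243.76
  Jun: +$505.04 − $951.36 → $797.44
  Jul: +$505.04 → $1,302.48
  Aug: +$505.04 → $1,807.52
  Sep: +$505.04 − $2,817.60 → -$505.04
  Oct: +$505.04 → $0.00
Lowest trial balance = -$505.04 (Sep)
Initial deposit = cushion − low point = $1,010.08 − (-$505.04) = $1,515.12

$1,515.12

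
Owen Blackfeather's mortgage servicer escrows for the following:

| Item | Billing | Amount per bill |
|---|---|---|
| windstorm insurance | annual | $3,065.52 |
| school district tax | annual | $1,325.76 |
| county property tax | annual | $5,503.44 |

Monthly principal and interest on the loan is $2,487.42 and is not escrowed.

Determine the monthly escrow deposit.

Windstorm insurance = $3,065.52 annually
School district tax = $1,325.76 annually
County property tax = $5,503.44 annually
Total per year = $3,065.52 + $1,325.76 + $5,503.44 = $9,894.72
Base monthly escrow = $9,894.72 ÷ 12 = $824.56

$824.56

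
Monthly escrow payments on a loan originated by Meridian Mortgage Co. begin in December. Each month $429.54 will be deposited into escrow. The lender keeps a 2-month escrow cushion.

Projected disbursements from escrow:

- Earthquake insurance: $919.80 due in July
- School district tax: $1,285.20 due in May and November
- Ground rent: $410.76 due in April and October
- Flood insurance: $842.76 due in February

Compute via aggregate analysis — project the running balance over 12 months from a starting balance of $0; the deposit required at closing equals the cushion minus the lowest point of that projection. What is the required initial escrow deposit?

$881.28

Cushion = 2 × $429.54 = $859.08
Trial balance (start $0, +$429.54 each month, − disbursements):
  Dec: +$429.54 → $429.54
  Jan: +$429.54 → $859.08
  Feb: +$429.54 − $842.76 → $445.86
  Mar: +$429.54 → $875.40
  Apr: +$429.54 − $410.76 → $894.18
  May: +$429.54 − $1,285.20 → $38.52
  Jun: +$429.54 → $468.06
  Jul: +$429.54 − $919.80 → -$22.20
  Aug: +$429.54 → $407.34
  Sep: +$429.54 → $836.88
  Oct: +$429.54 − $410.76 → $855.66
  Nov: +$429.54 − $1,285.20 → $0.00
Lowest trial balance = -$22.20 (Jul)
Initial deposit = cushion − low point = $859.08 − (-$22.20) = $881.28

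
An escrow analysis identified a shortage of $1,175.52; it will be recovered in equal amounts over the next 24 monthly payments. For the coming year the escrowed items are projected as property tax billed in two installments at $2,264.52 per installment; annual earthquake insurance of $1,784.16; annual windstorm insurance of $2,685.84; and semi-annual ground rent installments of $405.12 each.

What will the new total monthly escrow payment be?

Property tax — $2,264.52 × 2 = $4,529.04
Earthquake insurance — $1,784.16
Windstorm insurance — $2,685.84
Ground rent — $405.12 × 2 = $810.24
Total annual escrow = $4,529.04 + $1,784.16 + $2,685.84 + $810.24 = $9,809.28
Monthly = $9,809.28 / 12 = $817.44
Shortage spread = $1,175.52 ÷ 24 = $48.98/mo
New monthly escrow = $817.44 + $48.98 = $866.42

$866.42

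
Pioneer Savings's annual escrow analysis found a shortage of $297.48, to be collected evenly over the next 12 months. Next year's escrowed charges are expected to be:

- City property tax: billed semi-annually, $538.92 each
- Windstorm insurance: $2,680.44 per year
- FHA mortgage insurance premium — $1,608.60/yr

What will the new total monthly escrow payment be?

City property tax — $538.92 × 2 = $1,077.84
Windstorm insurance — $2,680.44
FHA mortgage insurance premium — $1,608.60
Combined annual = $5,366.88
Monthly escrow = $5,366.88 / 12 = $447.24
Shortage per month = $297.48 ÷ 12 = $24.79
Adjusted monthly = $447.24 + $24.79 = $472.03

$472.03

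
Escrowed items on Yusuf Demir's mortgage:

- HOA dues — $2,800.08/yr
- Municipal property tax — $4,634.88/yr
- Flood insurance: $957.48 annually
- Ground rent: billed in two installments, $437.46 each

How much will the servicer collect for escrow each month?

HOA dues: $2,800.08 annually
Municipal property tax: $4,634.88 annually
Flood insurance: $957.48 annually
Ground rent: $437.46 × 2 = $874.92 annually
Total per year = $9,267.36
Monthly = $9,267.36 / 12 = $772.28

$772.28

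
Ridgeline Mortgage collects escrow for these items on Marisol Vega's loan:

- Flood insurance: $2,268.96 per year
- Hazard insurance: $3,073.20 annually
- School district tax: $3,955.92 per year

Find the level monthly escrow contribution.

Flood insurance — $2,268.96/yr
Hazard insurance — $3,073.20/yr
School district tax — $3,955.92/yr
Total annual escrow = $9,298.08
Monthly escrow = $9,298.08 ÷ 12 = $774.84

$774.84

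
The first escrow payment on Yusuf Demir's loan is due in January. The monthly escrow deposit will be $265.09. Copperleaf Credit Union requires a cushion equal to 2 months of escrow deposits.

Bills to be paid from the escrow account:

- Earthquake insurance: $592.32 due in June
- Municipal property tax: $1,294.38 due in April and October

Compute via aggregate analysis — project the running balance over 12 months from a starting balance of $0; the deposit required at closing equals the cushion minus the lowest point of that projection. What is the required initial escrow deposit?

Cushion = 2 × $265.09 = $530.18
Trial balance (start $0, +$265.09 each month, − disbursements):
  Jan: +$265.09 → $265.09
  Feb: +$265.09 → $530.18
  Mar: +$265.09 → $795.27
  Apr: +$265.09 − $1,294.38 → -$234.02
  May: +$265.09 → $31.07
  Jun: +$265.09 − $592.32 → -$296.16
  Jul: +$265.09 → -$31.07
  Aug: +$265.09 → $234.02
  Sep: +$265.09 → $499.11
  Oct: +$265.09 − $1,294.38 → -$530.18
  Nov: +$265.09 → -$265.09
  Dec: +$265.09 → $0.00
Lowest trial balance = -$530.18 (Oct)
Initial deposit = cushion − low point = $530.18 − (-$530.18) = $1,060.36

$1,060.36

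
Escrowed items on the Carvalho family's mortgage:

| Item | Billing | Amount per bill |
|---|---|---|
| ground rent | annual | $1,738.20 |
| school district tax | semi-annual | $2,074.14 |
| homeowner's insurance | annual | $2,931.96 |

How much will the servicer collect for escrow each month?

Ground rent — $1,738.20 per year
School district tax — $2,074.14 × 2 = $4,148.28 per year
Homeowner's insurance — $2,931.96 per year
Yearly total = $8,818.44
Base monthly escrow = $8,818.44 ÷ 12 = $734.87

$734.87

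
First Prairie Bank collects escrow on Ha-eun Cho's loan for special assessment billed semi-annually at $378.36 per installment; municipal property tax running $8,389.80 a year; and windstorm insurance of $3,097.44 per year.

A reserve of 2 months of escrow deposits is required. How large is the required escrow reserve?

$2,040.66

Special assessment = $378.36 × 2 = $756.72
Municipal property tax = $8,389.80
Windstorm insurance = $3,097.44
Combined annual = $12,243.96
Base monthly escrow = $12,243.96 ÷ 12 = $1,020.33
Reserve = 2 × $1,020.33 = $2,040.66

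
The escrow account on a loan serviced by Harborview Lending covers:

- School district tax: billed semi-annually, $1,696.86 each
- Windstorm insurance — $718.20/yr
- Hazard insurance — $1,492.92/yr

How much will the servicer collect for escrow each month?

School district tax = $1,696.86 × 2 = $3,393.72 annually
Windstorm insurance = $718.20 annually
Hazard insurance = $1,492.92 annually
Total per year = $5,604.84
Base monthly escrow = $5,604.84 / 12 = $467.07

$467.07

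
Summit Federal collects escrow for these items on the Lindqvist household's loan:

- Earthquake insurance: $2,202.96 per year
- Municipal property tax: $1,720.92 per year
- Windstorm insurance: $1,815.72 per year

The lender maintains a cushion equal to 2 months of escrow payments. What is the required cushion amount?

$956.60

Earthquake insurance = $2,202.96 per year
Municipal property tax = $1,720.92 per year
Windstorm insurance = $1,815.72 per year
Total annual escrow = $5,739.60
Per month = $5,739.60 ÷ 12 = $478.30
Cushion = 2 × $478.30 = $956.60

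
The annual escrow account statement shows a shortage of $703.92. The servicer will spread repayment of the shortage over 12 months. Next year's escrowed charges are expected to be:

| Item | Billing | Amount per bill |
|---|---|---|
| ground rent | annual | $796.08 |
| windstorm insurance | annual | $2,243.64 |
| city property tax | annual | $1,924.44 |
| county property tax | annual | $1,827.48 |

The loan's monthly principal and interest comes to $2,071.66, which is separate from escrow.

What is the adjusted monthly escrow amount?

$624.63

Ground rent — $796.08 annually
Windstorm insurance — $2,243.64 annually
City property tax — $1,924.44 annually
County property tax — $1,827.48 annually
Total annual escrow = $796.08 + $2,243.64 + $1,924.44 + $1,827.48 = $6,791.64
Monthly escrow = $6,791.64 ÷ 12 = $565.97
Shortage per month = $703.92 / 12 = $58.66
Adjusted monthly = $565.97 + $58.66 = $624.63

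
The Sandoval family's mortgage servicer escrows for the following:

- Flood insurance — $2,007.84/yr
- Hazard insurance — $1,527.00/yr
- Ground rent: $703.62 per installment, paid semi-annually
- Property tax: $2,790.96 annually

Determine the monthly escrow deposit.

Flood insurance — $2,007.84 annually
Hazard insurance — $1,527.00 annually
Ground rent — $703.62 × 2 = $1,407.24 annually
Property tax — $2,790.96 annually
Yearly total = $7,733.04
Monthly escrow = $7,733.04 ÷ 12 = $644.42

$644.42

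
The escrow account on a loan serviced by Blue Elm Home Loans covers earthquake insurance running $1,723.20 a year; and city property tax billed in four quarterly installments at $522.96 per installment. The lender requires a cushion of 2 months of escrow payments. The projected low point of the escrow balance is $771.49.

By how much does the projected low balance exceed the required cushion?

$135.65

Earthquake insurance: $1,723.20 annually
City property tax: $522.96 × 4 = $2,091.84 annually
Total per year = $1,723.20 + $2,091.84 = $3,815.04
Monthly = $3,815.04 / 12 = $317.92
Required cushion = 2 × $317.92 = $635.84
Surplus = $771.49 − $635.84 = $135.65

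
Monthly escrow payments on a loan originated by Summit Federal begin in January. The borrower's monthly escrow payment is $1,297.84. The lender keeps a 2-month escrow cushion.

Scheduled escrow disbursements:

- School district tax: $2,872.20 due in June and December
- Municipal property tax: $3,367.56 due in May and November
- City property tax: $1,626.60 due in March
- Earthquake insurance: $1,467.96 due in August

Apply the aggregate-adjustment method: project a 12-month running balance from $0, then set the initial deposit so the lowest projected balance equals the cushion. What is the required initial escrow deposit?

Cushion = 2 × $1,297.84 = $2,595.68
Trial balance (start $0, +$1,297.84 each month, − disbursements):
  Jan: +$1,297.84 → $1,297.84
  Feb: +$1,297.84 → $2,595.68
  Mar: +$1,297.84 − $1,626.60 → $2,266.92
  Apr: +$1,297.84 → $3,564.76
  May: +$1,297.84 − $3,367.56 → $1,495.04
  Jun: +$1,297.84 − $2,872.20 → -$79.32
  Jul: +$1,297.84 → $1,218.52
  Aug: +$1,297.84 − $1,467.96 → $1,048.40
  Sep: +$1,297.84 → $2,346.24
  Oct: +$1,297.84 → $3,644.08
  Nov: +$1,297.84 − $3,367.56 → $1,574.36
  Dec: +$1,297.84 − $2,872.20 → $0.00
Lowest trial balance = -$79.32 (Jun)
Initial deposit = cushion − low point = $2,595.68 − (-$79.32) = $2,675.00

$2,675.00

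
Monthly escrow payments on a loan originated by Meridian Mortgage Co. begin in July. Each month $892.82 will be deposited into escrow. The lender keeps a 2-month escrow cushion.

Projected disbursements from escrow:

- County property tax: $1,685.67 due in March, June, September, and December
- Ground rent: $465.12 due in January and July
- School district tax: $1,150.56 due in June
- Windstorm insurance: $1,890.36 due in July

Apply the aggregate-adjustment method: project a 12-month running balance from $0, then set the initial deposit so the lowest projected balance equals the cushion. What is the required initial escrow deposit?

$3,248.30

Cushion = 2 × $892.82 = $1,785.64
Trial balance (start $0, +$892.82 each month, − disbursements):
  Jul: +$892.82 − $2,355.48 → -$1,462.66
  Aug: +$892.82 → -$569.84
  Sep: +$892.82 − $1,685.67 → -$1,362.69
  Oct: +$892.82 → -$469.87
  Nov: +$892.82 → $422.95
  Dec: +$892.82 − $1,685.67 → -$369.90
  Jan: +$892.82 − $465.12 → $57.80
  Feb: +$892.82 → $950.62
  Mar: +$892.82 − $1,685.67 → $157.77
  Apr: +$892.82 → $1,050.59
  May: +$892.82 → $1,943.41
  Jun: +$892.82 − $2,836.23 → $0.00
Lowest trial balance = -$1,462.66 (Jul)
Initial deposit = cushion − low point = $1,785.64 − (-$1,462.66) = $3,248.30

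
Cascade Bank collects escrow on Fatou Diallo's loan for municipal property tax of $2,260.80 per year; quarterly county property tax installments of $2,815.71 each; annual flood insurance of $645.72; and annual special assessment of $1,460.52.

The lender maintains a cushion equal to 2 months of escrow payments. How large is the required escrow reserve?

$2,604.98

Municipal property tax = $2,260.80 per year
County property tax = $2,815.71 × 4 = $11,262.84 per year
Flood insurance = $645.72 per year
Special assessment = $1,460.52 per year
Total annual escrow = $2,260.80 + $11,262.84 + $645.72 + $1,460.52 = $15,629.88
Monthly = $15,629.88 ÷ 12 = $1,302.49
Cushion = 2 × $1,302.49 = $2,604.98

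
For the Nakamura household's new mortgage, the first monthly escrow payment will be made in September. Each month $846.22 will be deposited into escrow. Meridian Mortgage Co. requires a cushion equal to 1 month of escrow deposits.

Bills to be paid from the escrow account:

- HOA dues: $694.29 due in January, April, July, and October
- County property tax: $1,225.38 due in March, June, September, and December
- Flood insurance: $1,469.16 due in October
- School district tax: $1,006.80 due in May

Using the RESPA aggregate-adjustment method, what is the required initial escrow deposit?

Cushion = 1 × $846.22 = $846.22
Trial balance (start $0, +$846.22 each month, − disbursements):
  Sep: +$846.22 − $1,225.38 → -$379.16
  Oct: +$846.22 − $2,163.45 → -$1,696.39
  Nov: +$846.22 → -$850.17
  Dec: +$846.22 − $1,225.38 → -$1,229.33
  Jan: +$846.22 − $694.29 → -$1,077.40
  Feb: +$846.22 → -$231.18
  Mar: +$846.22 − $1,225.38 → -$610.34
  Apr: +$846.22 − $694.29 → -$458.41
  May: +$846.22 − $1,006.80 → -$618.99
  Jun: +$846.22 − $1,225.38 → -$998.15
  Jul: +$846.22 − $694.29 → -$846.22
  Aug: +$846.22 → $0.00
Lowest trial balance = -$1,696.39 (Oct)
Initial deposit = cushion − low point = $846.22 − (-$1,696.39) = $2,542.61

$2,542.61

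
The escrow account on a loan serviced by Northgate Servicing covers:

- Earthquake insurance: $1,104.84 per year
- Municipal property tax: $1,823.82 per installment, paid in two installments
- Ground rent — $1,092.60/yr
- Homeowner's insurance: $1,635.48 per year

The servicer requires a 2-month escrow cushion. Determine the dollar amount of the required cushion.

Earthquake insurance: $1,104.84
Municipal property tax: $1,823.82 × 2 = $3,647.64
Ground rent: $1,092.60
Homeowner's insurance: $1,635.48
Total annual escrow = $7,480.56
Base monthly escrow = $7,480.56 / 12 = $623.38
Cushion = 2 × $623.38 = $1,246.76

$1,246.76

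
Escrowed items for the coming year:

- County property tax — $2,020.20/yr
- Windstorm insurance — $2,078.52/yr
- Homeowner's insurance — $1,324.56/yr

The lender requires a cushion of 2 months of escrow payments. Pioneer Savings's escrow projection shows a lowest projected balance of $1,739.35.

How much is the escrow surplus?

$835.47

County property tax: $2,020.20 annually
Windstorm insurance: $2,078.52 annually
Homeowner's insurance: $1,324.56 annually
Yearly total = $2,020.20 + $2,078.52 + $1,324.56 = $5,423.28
Per month = $5,423.28 / 12 = $451.94
Cushion = 2 × $451.94 = $903.88
Surplus = $1,739.35 − $903.88 = $835.47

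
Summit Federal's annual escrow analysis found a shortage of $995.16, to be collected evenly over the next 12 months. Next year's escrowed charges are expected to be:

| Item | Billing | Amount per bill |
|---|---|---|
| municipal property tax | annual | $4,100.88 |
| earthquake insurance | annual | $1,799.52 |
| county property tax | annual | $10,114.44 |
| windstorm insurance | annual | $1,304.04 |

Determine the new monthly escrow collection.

$1,526.17

Municipal property tax: $4,100.88/yr
Earthquake insurance: $1,799.52/yr
County property tax: $10,114.44/yr
Windstorm insurance: $1,304.04/yr
Combined annual = $17,318.88
Monthly = $17,318.88 ÷ 12 = $1,443.24
Shortage spread = $995.16 ÷ 12 = $82.93/mo
New monthly escrow = $1,443.24 + $82.93 = $1,526.17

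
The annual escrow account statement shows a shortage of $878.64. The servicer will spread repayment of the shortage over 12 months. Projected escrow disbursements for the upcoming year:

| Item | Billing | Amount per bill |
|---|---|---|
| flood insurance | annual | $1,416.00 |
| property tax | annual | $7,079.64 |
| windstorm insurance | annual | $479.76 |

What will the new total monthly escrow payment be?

Flood insurance = $1,416.00
Property tax = $7,079.64
Windstorm insurance = $479.76
Annual escrow total = $1,416.00 + $7,079.64 + $479.76 = $8,975.40
Monthly escrow = $8,975.40 / 12 = $747.95
Shortage spread = $878.64 ÷ 12 = $73.22/mo
New monthly escrow = $747.95 + $73.22 = $821.17

$821.17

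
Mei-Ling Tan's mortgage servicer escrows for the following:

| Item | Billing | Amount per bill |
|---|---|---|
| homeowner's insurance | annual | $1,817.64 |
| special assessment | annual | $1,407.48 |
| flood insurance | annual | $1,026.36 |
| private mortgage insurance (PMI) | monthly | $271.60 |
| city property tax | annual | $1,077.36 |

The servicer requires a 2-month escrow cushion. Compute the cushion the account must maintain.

$1,431.34

Homeowner's insurance = $1,817.64/yr
Special assessment = $1,407.48/yr
Flood insurance = $1,026.36/yr
Private mortgage insurance (PMI) = $271.60 × 12 = $3,259.20/yr
City property tax = $1,077.36/yr
Yearly total = $1,817.64 + $1,407.48 + $1,026.36 + $3,259.20 + $1,077.36 = $8,588.04
Monthly = $8,588.04 ÷ 12 = $715.67
Cushion = 2 × $715.67 = $1,431.34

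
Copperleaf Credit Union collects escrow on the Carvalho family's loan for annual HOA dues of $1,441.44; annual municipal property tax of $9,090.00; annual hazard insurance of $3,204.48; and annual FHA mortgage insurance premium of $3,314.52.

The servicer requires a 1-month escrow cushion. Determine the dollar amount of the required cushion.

$1,420.87

HOA dues: $1,441.44 per year
Municipal property tax: $9,090.00 per year
Hazard insurance: $3,204.48 per year
FHA mortgage insurance premium: $3,314.52 per year
Total per year = $1,441.44 + $9,090.00 + $3,204.48 + $3,314.52 = $17,050.44
Per month = $17,050.44 / 12 = $1,420.87
Reserve = 1 × $1,420.87 = $1,420.87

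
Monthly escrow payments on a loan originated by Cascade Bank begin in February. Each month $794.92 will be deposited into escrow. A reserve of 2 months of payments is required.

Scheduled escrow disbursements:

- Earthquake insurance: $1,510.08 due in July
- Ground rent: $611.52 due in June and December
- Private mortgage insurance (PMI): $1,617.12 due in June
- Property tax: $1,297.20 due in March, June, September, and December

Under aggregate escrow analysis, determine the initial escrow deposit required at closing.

Cushion = 2 × $794.92 = $1,589.84
Trial balance (start $0, +$794.92 each month, − disbursements):
  Feb: +$794.92 → $794.92
  Mar: +$794.92 − $1,297.20 → $292.64
  Apr: +$794.92 → $1,087.56
  May: +$794.92 → $1,882.48
  Jun: +$794.92 − $3,525.84 → -$848.44
  Jul: +$794.92 − $1,510.08 → -$1,563.60
  Aug: +$794.92 → -$768.68
  Sep: +$794.92 − $1,297.20 → -$1,270.96
  Oct: +$794.92 → -$476.04
  Nov: +$794.92 → $318.88
  Dec: +$794.92 − $1,908.72 → -$794.92
  Jan: +$794.92 → $0.00
Lowest trial balance = -$1,563.60 (Jul)
Initial deposit = cushion − low point = $1,589.84 − (-$1,563.60) = $3,153.44

$3,153.44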